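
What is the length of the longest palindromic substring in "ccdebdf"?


Input: "ccdebdf"
Checking substrings for palindromes:
  [0:2] "cc" (len 2) => palindrome
Longest palindromic substring: "cc" with length 2

2


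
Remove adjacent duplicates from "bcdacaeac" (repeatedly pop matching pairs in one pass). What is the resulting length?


Input: bcdacaeac
Stack-based adjacent duplicate removal:
  Read 'b': push. Stack: b
  Read 'c': push. Stack: bc
  Read 'd': push. Stack: bcd
  Read 'a': push. Stack: bcda
  Read 'c': push. Stack: bcdac
  Read 'a': push. Stack: bcdaca
  Read 'e': push. Stack: bcdacae
  Read 'a': push. Stack: bcdacaea
  Read 'c': push. Stack: bcdacaeac
Final stack: "bcdacaeac" (length 9)

9


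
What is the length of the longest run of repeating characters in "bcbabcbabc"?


Input: "bcbabcbabc"
Scanning for longest run:
  Position 1 ('c'): new char, reset run to 1
  Position 2 ('b'): new char, reset run to 1
  Position 3 ('a'): new char, reset run to 1
  Position 4 ('b'): new char, reset run to 1
  Position 5 ('c'): new char, reset run to 1
  Position 6 ('b'): new char, reset run to 1
  Position 7 ('a'): new char, reset run to 1
  Position 8 ('b'): new char, reset run to 1
  Position 9 ('c'): new char, reset run to 1
Longest run: 'b' with length 1

1


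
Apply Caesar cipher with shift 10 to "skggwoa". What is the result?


Caesar cipher: shift "skggwoa" by 10
  's' (pos 18) + 10 = pos 2 = 'c'
  'k' (pos 10) + 10 = pos 20 = 'u'
  'g' (pos 6) + 10 = pos 16 = 'q'
  'g' (pos 6) + 10 = pos 16 = 'q'
  'w' (pos 22) + 10 = pos 6 = 'g'
  'o' (pos 14) + 10 = pos 24 = 'y'
  'a' (pos 0) + 10 = pos 10 = 'k'
Result: cuqqgyk

cuqqgyk


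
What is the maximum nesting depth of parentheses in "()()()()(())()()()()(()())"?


Input: "()()()()(())()()()()(()())"
Tracking depth:
  Position 0 '(': depth becomes 1
  Position 1 ')': depth becomes 0
  Position 2 '(': depth becomes 1
  Position 3 ')': depth becomes 0
  Position 4 '(': depth becomes 1
  Position 5 ')': depth becomes 0
  Position 6 '(': depth becomes 1
  Position 7 ')': depth becomes 0
  Position 8 '(': depth becomes 1
  Position 9 '(': depth becomes 2
  Position 10 ')': depth becomes 1
  Position 11 ')': depth becomes 0
  Position 12 '(': depth becomes 1
  Position 13 ')': depth becomes 0
  Position 14 '(': depth becomes 1
  Position 15 ')': depth becomes 0
  Position 16 '(': depth becomes 1
  Position 17 ')': depth becomes 0
  Position 18 '(': depth becomes 1
  Position 19 ')': depth becomes 0
  Position 20 '(': depth becomes 1
  Position 21 '(': depth becomes 2
  Position 22 ')': depth becomes 1
  Position 23 '(': depth becomes 2
  Position 24 ')': depth becomes 1
  Position 25 ')': depth becomes 0
Maximum depth reached: 2

2


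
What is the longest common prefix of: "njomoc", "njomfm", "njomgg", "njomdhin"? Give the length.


Words: njomoc, njomfm, njomgg, njomdhin
  Position 0: all 'n' => match
  Position 1: all 'j' => match
  Position 2: all 'o' => match
  Position 3: all 'm' => match
  Position 4: ('o', 'f', 'g', 'd') => mismatch, stop
LCP = "njom" (length 4)

4


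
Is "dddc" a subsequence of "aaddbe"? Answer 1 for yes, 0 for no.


Check if "dddc" is a subsequence of "aaddbe"
Greedy scan:
  Position 0 ('a'): no match needed
  Position 1 ('a'): no match needed
  Position 2 ('d'): matches sub[0] = 'd'
  Position 3 ('d'): matches sub[1] = 'd'
  Position 4 ('b'): no match needed
  Position 5 ('e'): no match needed
Only matched 2/4 characters => not a subsequence

0


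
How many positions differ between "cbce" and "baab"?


Comparing "cbce" and "baab" position by position:
  Position 0: 'c' vs 'b' => DIFFER
  Position 1: 'b' vs 'a' => DIFFER
  Position 2: 'c' vs 'a' => DIFFER
  Position 3: 'e' vs 'b' => DIFFER
Positions that differ: 4

4


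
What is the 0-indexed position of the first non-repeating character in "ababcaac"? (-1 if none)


Input: ababcaac
Character frequencies:
  'a': 4
  'b': 2
  'c': 2
Scanning left to right for freq == 1:
  Position 0 ('a'): freq=4, skip
  Position 1 ('b'): freq=2, skip
  Position 2 ('a'): freq=4, skip
  Position 3 ('b'): freq=2, skip
  Position 4 ('c'): freq=2, skip
  Position 5 ('a'): freq=4, skip
  Position 6 ('a'): freq=4, skip
  Position 7 ('c'): freq=2, skip
  No unique character found => answer = -1

-1


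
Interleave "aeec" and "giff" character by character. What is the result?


Interleaving "aeec" and "giff":
  Position 0: 'a' from first, 'g' from second => "ag"
  Position 1: 'e' from first, 'i' from second => "ei"
  Position 2: 'e' from first, 'f' from second => "ef"
  Position 3: 'c' from first, 'f' from second => "cf"
Result: ageiefcf

ageiefcf


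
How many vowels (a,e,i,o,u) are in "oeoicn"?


Input: oeoicn
Checking each character:
  'o' at position 0: vowel (running total: 1)
  'e' at position 1: vowel (running total: 2)
  'o' at position 2: vowel (running total: 3)
  'i' at position 3: vowel (running total: 4)
  'c' at position 4: consonant
  'n' at position 5: consonant
Total vowels: 4

4


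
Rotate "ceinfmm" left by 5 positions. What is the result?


Input: "ceinfmm", rotate left by 5
First 5 characters: "ceinf"
Remaining characters: "mm"
Concatenate remaining + first: "mm" + "ceinf" = "mmceinf"

mmceinf


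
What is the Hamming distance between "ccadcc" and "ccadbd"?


Comparing "ccadcc" and "ccadbd" position by position:
  Position 0: 'c' vs 'c' => same
  Position 1: 'c' vs 'c' => same
  Position 2: 'a' vs 'a' => same
  Position 3: 'd' vs 'd' => same
  Position 4: 'c' vs 'b' => differ
  Position 5: 'c' vs 'd' => differ
Total differences (Hamming distance): 2

2


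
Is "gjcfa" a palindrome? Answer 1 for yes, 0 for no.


Input: gjcfa
Reversed: afcjg
  Compare pos 0 ('g') with pos 4 ('a'): MISMATCH
  Compare pos 1 ('j') with pos 3 ('f'): MISMATCH
Result: not a palindrome

0


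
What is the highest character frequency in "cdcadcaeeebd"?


Input: cdcadcaeeebd
Character counts:
  'a': 2
  'b': 1
  'c': 3
  'd': 3
  'e': 3
Maximum frequency: 3

3


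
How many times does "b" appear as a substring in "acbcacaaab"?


Searching for "b" in "acbcacaaab"
Scanning each position:
  Position 0: "a" => no
  Position 1: "c" => no
  Position 2: "b" => MATCH
  Position 3: "c" => no
  Position 4: "a" => no
  Position 5: "c" => no
  Position 6: "a" => no
  Position 7: "a" => no
  Position 8: "a" => no
  Position 9: "b" => MATCH
Total occurrences: 2

2


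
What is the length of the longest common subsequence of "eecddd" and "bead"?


LCS of "eecddd" and "bead"
DP table:
           b    e    a    d
      0    0    0    0    0
  e   0    0    1    1    1
  e   0    0    1    1    1
  c   0    0    1    1    1
  d   0    0    1    1    2
  d   0    0    1    1    2
  d   0    0    1    1    2
LCS length = dp[6][4] = 2

2


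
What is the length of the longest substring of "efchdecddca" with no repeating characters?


Input: "efchdecddca"
Sliding window (track last position of each char):
  Position 0 ('e'): window [0,0] length 1 -- new best
  Position 1 ('f'): window [0,1] length 2 -- new best
  Position 2 ('c'): window [0,2] length 3 -- new best
  Position 3 ('h'): window [0,3] length 4 -- new best
  Position 4 ('d'): window [0,4] length 5 -- new best
  Position 5 ('e'): repeat (last at 0), move window start to 1
  Position 5 ('e'): window [1,5] length 5
  Position 6 ('c'): repeat (last at 2), move window start to 3
  Position 6 ('c'): window [3,6] length 4
  Position 7 ('d'): repeat (last at 4), move window start to 5
  Position 7 ('d'): window [5,7] length 3
  Position 8 ('d'): repeat (last at 7), move window start to 8
  Position 8 ('d'): window [8,8] length 1
  Position 9 ('c'): window [8,9] length 2
  Position 10 ('a'): window [8,10] length 3
Longest substring with no repeats: "efchd" with length 5

5


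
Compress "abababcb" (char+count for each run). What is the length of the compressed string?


Input: abababcb
Runs:
  'a' x 1 => "a1"
  'b' x 1 => "b1"
  'a' x 1 => "a1"
  'b' x 1 => "b1"
  'a' x 1 => "a1"
  'b' x 1 => "b1"
  'c' x 1 => "c1"
  'b' x 1 => "b1"
Compressed: "a1b1a1b1a1b1c1b1"
Compressed length: 16

16


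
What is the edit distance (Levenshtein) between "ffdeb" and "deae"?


Computing edit distance: "ffdeb" -> "deae"
DP table:
           d    e    a    e
      0    1    2    3    4
  f   1    1    2    3    4
  f   2    2    2    3    4
  d   3    2    3    3    4
  e   4    3    2    3    3
  b   5    4    3    3    4
Edit distance = dp[5][4] = 4

4


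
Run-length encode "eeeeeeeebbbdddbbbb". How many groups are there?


Input: eeeeeeeebbbdddbbbb
Scanning for consecutive runs:
  Group 1: 'e' x 8 (positions 0-7)
  Group 2: 'b' x 3 (positions 8-10)
  Group 3: 'd' x 3 (positions 11-13)
  Group 4: 'b' x 4 (positions 14-17)
Total groups: 4

4


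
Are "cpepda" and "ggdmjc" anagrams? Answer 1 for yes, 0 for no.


Strings: "cpepda", "ggdmjc"
Sorted first:  acdepp
Sorted second: cdggjm
Differ at position 0: 'a' vs 'c' => not anagrams

0


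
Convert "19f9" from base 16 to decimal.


Input: "19f9" in base 16
Positional expansion:
  Digit '1' (value 1) x 16^3 = 4096
  Digit '9' (value 9) x 16^2 = 2304
  Digit 'f' (value 15) x 16^1 = 240
  Digit '9' (value 9) x 16^0 = 9
Sum = 6649

6649


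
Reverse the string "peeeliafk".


Input: peeeliafk
Reading characters right to left:
  Position 8: 'k'
  Position 7: 'f'
  Position 6: 'a'
  Position 5: 'i'
  Position 4: 'l'
  Position 3: 'e'
  Position 2: 'e'
  Position 1: 'e'
  Position 0: 'p'
Reversed: kfaileeep

kfaileeep


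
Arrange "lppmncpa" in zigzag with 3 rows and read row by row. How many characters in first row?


Zigzag "lppmncpa" into 3 rows:
Placing characters:
  'l' => row 0
  'p' => row 1
  'p' => row 2
  'm' => row 1
  'n' => row 0
  'c' => row 1
  'p' => row 2
  'a' => row 1
Rows:
  Row 0: "ln"
  Row 1: "pmca"
  Row 2: "pp"
First row length: 2

2


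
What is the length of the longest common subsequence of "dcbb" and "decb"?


LCS of "dcbb" and "decb"
DP table:
           d    e    c    b
      0    0    0    0    0
  d   0    1    1    1    1
  c   0    1    1    2    2
  b   0    1    1    2    3
  b   0    1    1    2    3
LCS length = dp[4][4] = 3

3


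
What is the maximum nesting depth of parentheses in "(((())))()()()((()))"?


Input: "(((())))()()()((()))"
Tracking depth:
  Position 0 '(': depth becomes 1
  Position 1 '(': depth becomes 2
  Position 2 '(': depth becomes 3
  Position 3 '(': depth becomes 4
  Position 4 ')': depth becomes 3
  Position 5 ')': depth becomes 2
  Position 6 ')': depth becomes 1
  Position 7 ')': depth becomes 0
  Position 8 '(': depth becomes 1
  Position 9 ')': depth becomes 0
  Position 10 '(': depth becomes 1
  Position 11 ')': depth becomes 0
  Position 12 '(': depth becomes 1
  Position 13 ')': depth becomes 0
  Position 14 '(': depth becomes 1
  Position 15 '(': depth becomes 2
  Position 16 '(': depth becomes 3
  Position 17 ')': depth becomes 2
  Position 18 ')': depth becomes 1
  Position 19 ')': depth becomes 0
Maximum depth reached: 4

4


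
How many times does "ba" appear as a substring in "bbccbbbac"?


Searching for "ba" in "bbccbbbac"
Scanning each position:
  Position 0: "bb" => no
  Position 1: "bc" => no
  Position 2: "cc" => no
  Position 3: "cb" => no
  Position 4: "bb" => no
  Position 5: "bb" => no
  Position 6: "ba" => MATCH
  Position 7: "ac" => no
Total occurrences: 1

1


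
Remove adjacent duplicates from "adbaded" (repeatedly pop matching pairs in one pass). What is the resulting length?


Input: adbaded
Stack-based adjacent duplicate removal:
  Read 'a': push. Stack: a
  Read 'd': push. Stack: ad
  Read 'b': push. Stack: adb
  Read 'a': push. Stack: adba
  Read 'd': push. Stack: adbad
  Read 'e': push. Stack: adbade
  Read 'd': push. Stack: adbaded
Final stack: "adbaded" (length 7)

7


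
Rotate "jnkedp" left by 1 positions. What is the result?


Input: "jnkedp", rotate left by 1
First 1 characters: "j"
Remaining characters: "nkedp"
Concatenate remaining + first: "nkedp" + "j" = "nkedpj"

nkedpj


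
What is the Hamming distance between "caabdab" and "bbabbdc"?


Comparing "caabdab" and "bbabbdc" position by position:
  Position 0: 'c' vs 'b' => differ
  Position 1: 'a' vs 'b' => differ
  Position 2: 'a' vs 'a' => same
  Position 3: 'b' vs 'b' => same
  Position 4: 'd' vs 'b' => differ
  Position 5: 'a' vs 'd' => differ
  Position 6: 'b' vs 'c' => differ
Total differences (Hamming distance): 5

5


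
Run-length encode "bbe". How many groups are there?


Input: bbe
Scanning for consecutive runs:
  Group 1: 'b' x 2 (positions 0-1)
  Group 2: 'e' x 1 (positions 2-2)
Total groups: 2

2


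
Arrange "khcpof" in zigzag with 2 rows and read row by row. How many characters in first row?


Zigzag "khcpof" into 2 rows:
Placing characters:
  'k' => row 0
  'h' => row 1
  'c' => row 0
  'p' => row 1
  'o' => row 0
  'f' => row 1
Rows:
  Row 0: "kco"
  Row 1: "hpf"
First row length: 3

3


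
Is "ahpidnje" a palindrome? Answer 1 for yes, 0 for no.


Input: ahpidnje
Reversed: ejndipha
  Compare pos 0 ('a') with pos 7 ('e'): MISMATCH
  Compare pos 1 ('h') with pos 6 ('j'): MISMATCH
  Compare pos 2 ('p') with pos 5 ('n'): MISMATCH
  Compare pos 3 ('i') with pos 4 ('d'): MISMATCH
Result: not a palindrome

0


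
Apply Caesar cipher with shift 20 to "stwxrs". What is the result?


Caesar cipher: shift "stwxrs" by 20
  's' (pos 18) + 20 = pos 12 = 'm'
  't' (pos 19) + 20 = pos 13 = 'n'
  'w' (pos 22) + 20 = pos 16 = 'q'
  'x' (pos 23) + 20 = pos 17 = 'r'
  'r' (pos 17) + 20 = pos 11 = 'l'
  's' (pos 18) + 20 = pos 12 = 'm'
Result: mnqrlm

mnqrlm


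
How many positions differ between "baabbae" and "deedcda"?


Comparing "baabbae" and "deedcda" position by position:
  Position 0: 'b' vs 'd' => DIFFER
  Position 1: 'a' vs 'e' => DIFFER
  Position 2: 'a' vs 'e' => DIFFER
  Position 3: 'b' vs 'd' => DIFFER
  Position 4: 'b' vs 'c' => DIFFER
  Position 5: 'a' vs 'd' => DIFFER
  Position 6: 'e' vs 'a' => DIFFER
Positions that differ: 7

7


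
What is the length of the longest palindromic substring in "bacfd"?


Input: "bacfd"
Checking substrings for palindromes:
  No multi-char palindromic substrings found
Longest palindromic substring: "b" with length 1

1


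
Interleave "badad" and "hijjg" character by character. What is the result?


Interleaving "badad" and "hijjg":
  Position 0: 'b' from first, 'h' from second => "bh"
  Position 1: 'a' from first, 'i' from second => "ai"
  Position 2: 'd' from first, 'j' from second => "dj"
  Position 3: 'a' from first, 'j' from second => "aj"
  Position 4: 'd' from first, 'g' from second => "dg"
Result: bhaidjajdg

bhaidjajdg


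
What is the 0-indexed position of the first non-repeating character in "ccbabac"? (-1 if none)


Input: ccbabac
Character frequencies:
  'a': 2
  'b': 2
  'c': 3
Scanning left to right for freq == 1:
  Position 0 ('c'): freq=3, skip
  Position 1 ('c'): freq=3, skip
  Position 2 ('b'): freq=2, skip
  Position 3 ('a'): freq=2, skip
  Position 4 ('b'): freq=2, skip
  Position 5 ('a'): freq=2, skip
  Position 6 ('c'): freq=3, skip
  No unique character found => answer = -1

-1


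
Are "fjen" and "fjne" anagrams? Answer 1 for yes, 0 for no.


Strings: "fjen", "fjne"
Sorted first:  efjn
Sorted second: efjn
Sorted forms match => anagrams

1


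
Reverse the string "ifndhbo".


Input: ifndhbo
Reading characters right to left:
  Position 6: 'o'
  Position 5: 'b'
  Position 4: 'h'
  Position 3: 'd'
  Position 2: 'n'
  Position 1: 'f'
  Position 0: 'i'
Reversed: obhdnfi

obhdnfi


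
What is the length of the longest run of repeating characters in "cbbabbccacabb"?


Input: "cbbabbccacabb"
Scanning for longest run:
  Position 1 ('b'): new char, reset run to 1
  Position 2 ('b'): continues run of 'b', length=2
  Position 3 ('a'): new char, reset run to 1
  Position 4 ('b'): new char, reset run to 1
  Position 5 ('b'): continues run of 'b', length=2
  Position 6 ('c'): new char, reset run to 1
  Position 7 ('c'): continues run of 'c', length=2
  Position 8 ('a'): new char, reset run to 1
  Position 9 ('c'): new char, reset run to 1
  Position 10 ('a'): new char, reset run to 1
  Position 11 ('b'): new char, reset run to 1
  Position 12 ('b'): continues run of 'b', length=2
Longest run: 'b' with length 2

2


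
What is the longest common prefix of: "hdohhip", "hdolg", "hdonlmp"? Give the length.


Words: hdohhip, hdolg, hdonlmp
  Position 0: all 'h' => match
  Position 1: all 'd' => match
  Position 2: all 'o' => match
  Position 3: ('h', 'l', 'n') => mismatch, stop
LCP = "hdo" (length 3)

3


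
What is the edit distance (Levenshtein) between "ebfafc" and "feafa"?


Computing edit distance: "ebfafc" -> "feafa"
DP table:
           f    e    a    f    a
      0    1    2    3    4    5
  e   1    1    1    2    3    4
  b   2    2    2    2    3    4
  f   3    2    3    3    2    3
  a   4    3    3    3    3    2
  f   5    4    4    4    3    3
  c   6    5    5    5    4    4
Edit distance = dp[6][5] = 4

4


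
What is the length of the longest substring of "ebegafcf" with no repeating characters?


Input: "ebegafcf"
Sliding window (track last position of each char):
  Position 0 ('e'): window [0,0] length 1 -- new best
  Position 1 ('b'): window [0,1] length 2 -- new best
  Position 2 ('e'): repeat (last at 0), move window start to 1
  Position 2 ('e'): window [1,2] length 2
  Position 3 ('g'): window [1,3] length 3 -- new best
  Position 4 ('a'): window [1,4] length 4 -- new best
  Position 5 ('f'): window [1,5] length 5 -- new best
  Position 6 ('c'): window [1,6] length 6 -- new best
  Position 7 ('f'): repeat (last at 5), move window start to 6
  Position 7 ('f'): window [6,7] length 2
Longest substring with no repeats: "begafc" with length 6

6


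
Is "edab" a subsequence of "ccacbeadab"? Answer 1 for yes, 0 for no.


Check if "edab" is a subsequence of "ccacbeadab"
Greedy scan:
  Position 0 ('c'): no match needed
  Position 1 ('c'): no match needed
  Position 2 ('a'): no match needed
  Position 3 ('c'): no match needed
  Position 4 ('b'): no match needed
  Position 5 ('e'): matches sub[0] = 'e'
  Position 6 ('a'): no match needed
  Position 7 ('d'): matches sub[1] = 'd'
  Position 8 ('a'): matches sub[2] = 'a'
  Position 9 ('b'): matches sub[3] = 'b'
All 4 characters matched => is a subsequence

1


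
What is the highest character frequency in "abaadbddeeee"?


Input: abaadbddeeee
Character counts:
  'a': 3
  'b': 2
  'd': 3
  'e': 4
Maximum frequency: 4

4


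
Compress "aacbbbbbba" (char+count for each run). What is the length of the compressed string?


Input: aacbbbbbba
Runs:
  'a' x 2 => "a2"
  'c' x 1 => "c1"
  'b' x 6 => "b6"
  'a' x 1 => "a1"
Compressed: "a2c1b6a1"
Compressed length: 8

8


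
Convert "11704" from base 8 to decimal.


Input: "11704" in base 8
Positional expansion:
  Digit '1' (value 1) x 8^4 = 4096
  Digit '1' (value 1) x 8^3 = 512
  Digit '7' (value 7) x 8^2 = 448
  Digit '0' (value 0) x 8^1 = 0
  Digit '4' (value 4) x 8^0 = 4
Sum = 5060

5060


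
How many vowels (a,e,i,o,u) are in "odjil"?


Input: odjil
Checking each character:
  'o' at position 0: vowel (running total: 1)
  'd' at position 1: consonant
  'j' at position 2: consonant
  'i' at position 3: vowel (running total: 2)
  'l' at position 4: consonant
Total vowels: 2

2


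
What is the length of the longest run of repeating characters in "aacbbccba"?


Input: "aacbbccba"
Scanning for longest run:
  Position 1 ('a'): continues run of 'a', length=2
  Position 2 ('c'): new char, reset run to 1
  Position 3 ('b'): new char, reset run to 1
  Position 4 ('b'): continues run of 'b', length=2
  Position 5 ('c'): new char, reset run to 1
  Position 6 ('c'): continues run of 'c', length=2
  Position 7 ('b'): new char, reset run to 1
  Position 8 ('a'): new char, reset run to 1
Longest run: 'a' with length 2

2


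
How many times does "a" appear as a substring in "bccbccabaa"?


Searching for "a" in "bccbccabaa"
Scanning each position:
  Position 0: "b" => no
  Position 1: "c" => no
  Position 2: "c" => no
  Position 3: "b" => no
  Position 4: "c" => no
  Position 5: "c" => no
  Position 6: "a" => MATCH
  Position 7: "b" => no
  Position 8: "a" => MATCH
  Position 9: "a" => MATCH
Total occurrences: 3

3


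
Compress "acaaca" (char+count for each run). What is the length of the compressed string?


Input: acaaca
Runs:
  'a' x 1 => "a1"
  'c' x 1 => "c1"
  'a' x 2 => "a2"
  'c' x 1 => "c1"
  'a' x 1 => "a1"
Compressed: "a1c1a2c1a1"
Compressed length: 10

10


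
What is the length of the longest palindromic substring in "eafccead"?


Input: "eafccead"
Checking substrings for palindromes:
  [3:5] "cc" (len 2) => palindrome
Longest palindromic substring: "cc" with length 2

2


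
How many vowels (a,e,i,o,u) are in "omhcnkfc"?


Input: omhcnkfc
Checking each character:
  'o' at position 0: vowel (running total: 1)
  'm' at position 1: consonant
  'h' at position 2: consonant
  'c' at position 3: consonant
  'n' at position 4: consonant
  'k' at position 5: consonant
  'f' at position 6: consonant
  'c' at position 7: consonant
Total vowels: 1

1


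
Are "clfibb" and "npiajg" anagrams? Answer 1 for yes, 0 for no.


Strings: "clfibb", "npiajg"
Sorted first:  bbcfil
Sorted second: agijnp
Differ at position 0: 'b' vs 'a' => not anagrams

0


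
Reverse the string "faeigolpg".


Input: faeigolpg
Reading characters right to left:
  Position 8: 'g'
  Position 7: 'p'
  Position 6: 'l'
  Position 5: 'o'
  Position 4: 'g'
  Position 3: 'i'
  Position 2: 'e'
  Position 1: 'a'
  Position 0: 'f'
Reversed: gplogieaf

gplogieaf


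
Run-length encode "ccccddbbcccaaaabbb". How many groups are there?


Input: ccccddbbcccaaaabbb
Scanning for consecutive runs:
  Group 1: 'c' x 4 (positions 0-3)
  Group 2: 'd' x 2 (positions 4-5)
  Group 3: 'b' x 2 (positions 6-7)
  Group 4: 'c' x 3 (positions 8-10)
  Group 5: 'a' x 4 (positions 11-14)
  Group 6: 'b' x 3 (positions 15-17)
Total groups: 6

6


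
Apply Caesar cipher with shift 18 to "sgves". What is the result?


Caesar cipher: shift "sgves" by 18
  's' (pos 18) + 18 = pos 10 = 'k'
  'g' (pos 6) + 18 = pos 24 = 'y'
  'v' (pos 21) + 18 = pos 13 = 'n'
  'e' (pos 4) + 18 = pos 22 = 'w'
  's' (pos 18) + 18 = pos 10 = 'k'
Result: kynwk

kynwk


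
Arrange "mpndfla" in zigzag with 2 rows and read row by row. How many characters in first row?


Zigzag "mpndfla" into 2 rows:
Placing characters:
  'm' => row 0
  'p' => row 1
  'n' => row 0
  'd' => row 1
  'f' => row 0
  'l' => row 1
  'a' => row 0
Rows:
  Row 0: "mnfa"
  Row 1: "pdl"
First row length: 4

4


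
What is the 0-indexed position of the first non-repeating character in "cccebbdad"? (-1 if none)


Input: cccebbdad
Character frequencies:
  'a': 1
  'b': 2
  'c': 3
  'd': 2
  'e': 1
Scanning left to right for freq == 1:
  Position 0 ('c'): freq=3, skip
  Position 1 ('c'): freq=3, skip
  Position 2 ('c'): freq=3, skip
  Position 3 ('e'): unique! => answer = 3

3


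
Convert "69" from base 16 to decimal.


Input: "69" in base 16
Positional expansion:
  Digit '6' (value 6) x 16^1 = 96
  Digit '9' (value 9) x 16^0 = 9
Sum = 105

105


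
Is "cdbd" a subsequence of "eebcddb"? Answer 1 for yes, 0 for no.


Check if "cdbd" is a subsequence of "eebcddb"
Greedy scan:
  Position 0 ('e'): no match needed
  Position 1 ('e'): no match needed
  Position 2 ('b'): no match needed
  Position 3 ('c'): matches sub[0] = 'c'
  Position 4 ('d'): matches sub[1] = 'd'
  Position 5 ('d'): no match needed
  Position 6 ('b'): matches sub[2] = 'b'
Only matched 3/4 characters => not a subsequence

0


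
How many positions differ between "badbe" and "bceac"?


Comparing "badbe" and "bceac" position by position:
  Position 0: 'b' vs 'b' => same
  Position 1: 'a' vs 'c' => DIFFER
  Position 2: 'd' vs 'e' => DIFFER
  Position 3: 'b' vs 'a' => DIFFER
  Position 4: 'e' vs 'c' => DIFFER
Positions that differ: 4

4


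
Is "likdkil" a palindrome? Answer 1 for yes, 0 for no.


Input: likdkil
Reversed: likdkil
  Compare pos 0 ('l') with pos 6 ('l'): match
  Compare pos 1 ('i') with pos 5 ('i'): match
  Compare pos 2 ('k') with pos 4 ('k'): match
Result: palindrome

1


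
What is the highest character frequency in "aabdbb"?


Input: aabdbb
Character counts:
  'a': 2
  'b': 3
  'd': 1
Maximum frequency: 3

3


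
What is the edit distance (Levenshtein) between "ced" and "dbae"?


Computing edit distance: "ced" -> "dbae"
DP table:
           d    b    a    e
      0    1    2    3    4
  c   1    1    2    3    4
  e   2    2    2    3    3
  d   3    2    3    3    4
Edit distance = dp[3][4] = 4

4


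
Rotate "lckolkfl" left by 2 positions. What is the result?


Input: "lckolkfl", rotate left by 2
First 2 characters: "lc"
Remaining characters: "kolkfl"
Concatenate remaining + first: "kolkfl" + "lc" = "kolkfllc"

kolkfllc


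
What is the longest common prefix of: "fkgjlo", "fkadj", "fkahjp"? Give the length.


Words: fkgjlo, fkadj, fkahjp
  Position 0: all 'f' => match
  Position 1: all 'k' => match
  Position 2: ('g', 'a', 'a') => mismatch, stop
LCP = "fk" (length 2)

2


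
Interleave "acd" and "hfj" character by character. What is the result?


Interleaving "acd" and "hfj":
  Position 0: 'a' from first, 'h' from second => "ah"
  Position 1: 'c' from first, 'f' from second => "cf"
  Position 2: 'd' from first, 'j' from second => "dj"
Result: ahcfdj

ahcfdj


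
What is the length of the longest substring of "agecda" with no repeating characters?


Input: "agecda"
Sliding window (track last position of each char):
  Position 0 ('a'): window [0,0] length 1 -- new best
  Position 1 ('g'): window [0,1] length 2 -- new best
  Position 2 ('e'): window [0,2] length 3 -- new best
  Position 3 ('c'): window [0,3] length 4 -- new best
  Position 4 ('d'): window [0,4] length 5 -- new best
  Position 5 ('a'): repeat (last at 0), move window start to 1
  Position 5 ('a'): window [1,5] length 5
Longest substring with no repeats: "agecd" with length 5

5


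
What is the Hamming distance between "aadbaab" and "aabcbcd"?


Comparing "aadbaab" and "aabcbcd" position by position:
  Position 0: 'a' vs 'a' => same
  Position 1: 'a' vs 'a' => same
  Position 2: 'd' vs 'b' => differ
  Position 3: 'b' vs 'c' => differ
  Position 4: 'a' vs 'b' => differ
  Position 5: 'a' vs 'c' => differ
  Position 6: 'b' vs 'd' => differ
Total differences (Hamming distance): 5

5


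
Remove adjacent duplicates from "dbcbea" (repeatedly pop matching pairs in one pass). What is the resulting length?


Input: dbcbea
Stack-based adjacent duplicate removal:
  Read 'd': push. Stack: d
  Read 'b': push. Stack: db
  Read 'c': push. Stack: dbc
  Read 'b': push. Stack: dbcb
  Read 'e': push. Stack: dbcbe
  Read 'a': push. Stack: dbcbea
Final stack: "dbcbea" (length 6)

6


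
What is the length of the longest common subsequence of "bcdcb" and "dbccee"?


LCS of "bcdcb" and "dbccee"
DP table:
           d    b    c    c    e    e
      0    0    0    0    0    0    0
  b   0    0    1    1    1    1    1
  c   0    0    1    2    2    2    2
  d   0    1    1    2    2    2    2
  c   0    1    1    2    3    3    3
  b   0    1    2    2    3    3    3
LCS length = dp[5][6] = 3

3


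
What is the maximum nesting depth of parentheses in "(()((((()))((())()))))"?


Input: "(()((((()))((())()))))"
Tracking depth:
  Position 0 '(': depth becomes 1
  Position 1 '(': depth becomes 2
  Position 2 ')': depth becomes 1
  Position 3 '(': depth becomes 2
  Position 4 '(': depth becomes 3
  Position 5 '(': depth becomes 4
  Position 6 '(': depth becomes 5
  Position 7 '(': depth becomes 6
  Position 8 ')': depth becomes 5
  Position 9 ')': depth becomes 4
  Position 10 ')': depth becomes 3
  Position 11 '(': depth becomes 4
  Position 12 '(': depth becomes 5
  Position 13 '(': depth becomes 6
  Position 14 ')': depth becomes 5
  Position 15 ')': depth becomes 4
  Position 16 '(': depth becomes 5
  Position 17 ')': depth becomes 4
  Position 18 ')': depth becomes 3
  Position 19 ')': depth becomes 2
  Position 20 ')': depth becomes 1
  Position 21 ')': depth becomes 0
Maximum depth reached: 6

6


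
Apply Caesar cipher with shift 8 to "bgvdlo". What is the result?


Caesar cipher: shift "bgvdlo" by 8
  'b' (pos 1) + 8 = pos 9 = 'j'
  'g' (pos 6) + 8 = pos 14 = 'o'
  'v' (pos 21) + 8 = pos 3 = 'd'
  'd' (pos 3) + 8 = pos 11 = 'l'
  'l' (pos 11) + 8 = pos 19 = 't'
  'o' (pos 14) + 8 = pos 22 = 'w'
Result: jodltw

jodltw


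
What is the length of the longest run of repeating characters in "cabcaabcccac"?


Input: "cabcaabcccac"
Scanning for longest run:
  Position 1 ('a'): new char, reset run to 1
  Position 2 ('b'): new char, reset run to 1
  Position 3 ('c'): new char, reset run to 1
  Position 4 ('a'): new char, reset run to 1
  Position 5 ('a'): continues run of 'a', length=2
  Position 6 ('b'): new char, reset run to 1
  Position 7 ('c'): new char, reset run to 1
  Position 8 ('c'): continues run of 'c', length=2
  Position 9 ('c'): continues run of 'c', length=3
  Position 10 ('a'): new char, reset run to 1
  Position 11 ('c'): new char, reset run to 1
Longest run: 'c' with length 3

3


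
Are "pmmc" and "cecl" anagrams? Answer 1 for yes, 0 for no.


Strings: "pmmc", "cecl"
Sorted first:  cmmp
Sorted second: ccel
Differ at position 1: 'm' vs 'c' => not anagrams

0


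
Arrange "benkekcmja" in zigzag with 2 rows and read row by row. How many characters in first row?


Zigzag "benkekcmja" into 2 rows:
Placing characters:
  'b' => row 0
  'e' => row 1
  'n' => row 0
  'k' => row 1
  'e' => row 0
  'k' => row 1
  'c' => row 0
  'm' => row 1
  'j' => row 0
  'a' => row 1
Rows:
  Row 0: "bnecj"
  Row 1: "ekkma"
First row length: 5

5


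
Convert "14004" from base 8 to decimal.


Input: "14004" in base 8
Positional expansion:
  Digit '1' (value 1) x 8^4 = 4096
  Digit '4' (value 4) x 8^3 = 2048
  Digit '0' (value 0) x 8^2 = 0
  Digit '0' (value 0) x 8^1 = 0
  Digit '4' (value 4) x 8^0 = 4
Sum = 6148

6148


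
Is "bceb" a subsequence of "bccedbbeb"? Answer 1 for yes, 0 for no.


Check if "bceb" is a subsequence of "bccedbbeb"
Greedy scan:
  Position 0 ('b'): matches sub[0] = 'b'
  Position 1 ('c'): matches sub[1] = 'c'
  Position 2 ('c'): no match needed
  Position 3 ('e'): matches sub[2] = 'e'
  Position 4 ('d'): no match needed
  Position 5 ('b'): matches sub[3] = 'b'
  Position 6 ('b'): no match needed
  Position 7 ('e'): no match needed
  Position 8 ('b'): no match needed
All 4 characters matched => is a subsequence

1


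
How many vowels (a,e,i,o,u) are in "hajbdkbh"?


Input: hajbdkbh
Checking each character:
  'h' at position 0: consonant
  'a' at position 1: vowel (running total: 1)
  'j' at position 2: consonant
  'b' at position 3: consonant
  'd' at position 4: consonant
  'k' at position 5: consonant
  'b' at position 6: consonant
  'h' at position 7: consonant
Total vowels: 1

1


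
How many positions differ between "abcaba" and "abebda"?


Comparing "abcaba" and "abebda" position by position:
  Position 0: 'a' vs 'a' => same
  Position 1: 'b' vs 'b' => same
  Position 2: 'c' vs 'e' => DIFFER
  Position 3: 'a' vs 'b' => DIFFER
  Position 4: 'b' vs 'd' => DIFFER
  Position 5: 'a' vs 'a' => same
Positions that differ: 3

3


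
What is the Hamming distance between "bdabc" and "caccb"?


Comparing "bdabc" and "caccb" position by position:
  Position 0: 'b' vs 'c' => differ
  Position 1: 'd' vs 'a' => differ
  Position 2: 'a' vs 'c' => differ
  Position 3: 'b' vs 'c' => differ
  Position 4: 'c' vs 'b' => differ
Total differences (Hamming distance): 5

5


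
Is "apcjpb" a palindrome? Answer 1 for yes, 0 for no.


Input: apcjpb
Reversed: bpjcpa
  Compare pos 0 ('a') with pos 5 ('b'): MISMATCH
  Compare pos 1 ('p') with pos 4 ('p'): match
  Compare pos 2 ('c') with pos 3 ('j'): MISMATCH
Result: not a palindrome

0


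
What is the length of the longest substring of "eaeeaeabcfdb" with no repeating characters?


Input: "eaeeaeabcfdb"
Sliding window (track last position of each char):
  Position 0 ('e'): window [0,0] length 1 -- new best
  Position 1 ('a'): window [0,1] length 2 -- new best
  Position 2 ('e'): repeat (last at 0), move window start to 1
  Position 2 ('e'): window [1,2] length 2
  Position 3 ('e'): repeat (last at 2), move window start to 3
  Position 3 ('e'): window [3,3] length 1
  Position 4 ('a'): window [3,4] length 2
  Position 5 ('e'): repeat (last at 3), move window start to 4
  Position 5 ('e'): window [4,5] length 2
  Position 6 ('a'): repeat (last at 4), move window start to 5
  Position 6 ('a'): window [5,6] length 2
  Position 7 ('b'): window [5,7] length 3 -- new best
  Position 8 ('c'): window [5,8] length 4 -- new best
  Position 9 ('f'): window [5,9] length 5 -- new best
  Position 10 ('d'): window [5,10] length 6 -- new best
  Position 11 ('b'): repeat (last at 7), move window start to 8
  Position 11 ('b'): window [8,11] length 4
Longest substring with no repeats: "eabcfd" with length 6

6


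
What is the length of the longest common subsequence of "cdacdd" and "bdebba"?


LCS of "cdacdd" and "bdebba"
DP table:
           b    d    e    b    b    a
      0    0    0    0    0    0    0
  c   0    0    0    0    0    0    0
  d   0    0    1    1    1    1    1
  a   0    0    1    1    1    1    2
  c   0    0    1    1    1    1    2
  d   0    0    1    1    1    1    2
  d   0    0    1    1    1    1    2
LCS length = dp[6][6] = 2

2


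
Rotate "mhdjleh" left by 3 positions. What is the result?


Input: "mhdjleh", rotate left by 3
First 3 characters: "mhd"
Remaining characters: "jleh"
Concatenate remaining + first: "jleh" + "mhd" = "jlehmhd"

jlehmhd


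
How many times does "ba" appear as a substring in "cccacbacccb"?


Searching for "ba" in "cccacbacccb"
Scanning each position:
  Position 0: "cc" => no
  Position 1: "cc" => no
  Position 2: "ca" => no
  Position 3: "ac" => no
  Position 4: "cb" => no
  Position 5: "ba" => MATCH
  Position 6: "ac" => no
  Position 7: "cc" => no
  Position 8: "cc" => no
  Position 9: "cb" => no
Total occurrences: 1

1


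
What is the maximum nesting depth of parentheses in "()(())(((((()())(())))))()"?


Input: "()(())(((((()())(())))))()"
Tracking depth:
  Position 0 '(': depth becomes 1
  Position 1 ')': depth becomes 0
  Position 2 '(': depth becomes 1
  Position 3 '(': depth becomes 2
  Position 4 ')': depth becomes 1
  Position 5 ')': depth becomes 0
  Position 6 '(': depth becomes 1
  Position 7 '(': depth becomes 2
  Position 8 '(': depth becomes 3
  Position 9 '(': depth becomes 4
  Position 10 '(': depth becomes 5
  Position 11 '(': depth becomes 6
  Position 12 ')': depth becomes 5
  Position 13 '(': depth becomes 6
  Position 14 ')': depth becomes 5
  Position 15 ')': depth becomes 4
  Position 16 '(': depth becomes 5
  Position 17 '(': depth becomes 6
  Position 18 ')': depth becomes 5
  Position 19 ')': depth becomes 4
  Position 20 ')': depth becomes 3
  Position 21 ')': depth becomes 2
  Position 22 ')': depth becomes 1
  Position 23 ')': depth becomes 0
  Position 24 '(': depth becomes 1
  Position 25 ')': depth becomes 0
Maximum depth reached: 6

6


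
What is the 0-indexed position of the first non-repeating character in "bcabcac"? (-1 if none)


Input: bcabcac
Character frequencies:
  'a': 2
  'b': 2
  'c': 3
Scanning left to right for freq == 1:
  Position 0 ('b'): freq=2, skip
  Position 1 ('c'): freq=3, skip
  Position 2 ('a'): freq=2, skip
  Position 3 ('b'): freq=2, skip
  Position 4 ('c'): freq=3, skip
  Position 5 ('a'): freq=2, skip
  Position 6 ('c'): freq=3, skip
  No unique character found => answer = -1

-1


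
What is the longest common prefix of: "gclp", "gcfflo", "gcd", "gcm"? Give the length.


Words: gclp, gcfflo, gcd, gcm
  Position 0: all 'g' => match
  Position 1: all 'c' => match
  Position 2: ('l', 'f', 'd', 'm') => mismatch, stop
LCP = "gc" (length 2)

2


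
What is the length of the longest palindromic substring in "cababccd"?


Input: "cababccd"
Checking substrings for palindromes:
  [1:4] "aba" (len 3) => palindrome
  [2:5] "bab" (len 3) => palindrome
  [5:7] "cc" (len 2) => palindrome
Longest palindromic substring: "aba" with length 3

3


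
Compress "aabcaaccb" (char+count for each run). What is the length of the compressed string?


Input: aabcaaccb
Runs:
  'a' x 2 => "a2"
  'b' x 1 => "b1"
  'c' x 1 => "c1"
  'a' x 2 => "a2"
  'c' x 2 => "c2"
  'b' x 1 => "b1"
Compressed: "a2b1c1a2c2b1"
Compressed length: 12

12


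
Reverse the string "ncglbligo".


Input: ncglbligo
Reading characters right to left:
  Position 8: 'o'
  Position 7: 'g'
  Position 6: 'i'
  Position 5: 'l'
  Position 4: 'b'
  Position 3: 'l'
  Position 2: 'g'
  Position 1: 'c'
  Position 0: 'n'
Reversed: ogilblgcn

ogilblgcn


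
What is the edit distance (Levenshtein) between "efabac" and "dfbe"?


Computing edit distance: "efabac" -> "dfbe"
DP table:
           d    f    b    e
      0    1    2    3    4
  e   1    1    2    3    3
  f   2    2    1    2    3
  a   3    3    2    2    3
  b   4    4    3    2    3
  a   5    5    4    3    3
  c   6    6    5    4    4
Edit distance = dp[6][4] = 4

4


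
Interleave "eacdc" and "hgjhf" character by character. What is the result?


Interleaving "eacdc" and "hgjhf":
  Position 0: 'e' from first, 'h' from second => "eh"
  Position 1: 'a' from first, 'g' from second => "ag"
  Position 2: 'c' from first, 'j' from second => "cj"
  Position 3: 'd' from first, 'h' from second => "dh"
  Position 4: 'c' from first, 'f' from second => "cf"
Result: ehagcjdhcf

ehagcjdhcf


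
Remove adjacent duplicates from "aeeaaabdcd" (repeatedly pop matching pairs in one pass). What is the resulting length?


Input: aeeaaabdcd
Stack-based adjacent duplicate removal:
  Read 'a': push. Stack: a
  Read 'e': push. Stack: ae
  Read 'e': matches stack top 'e' => pop. Stack: a
  Read 'a': matches stack top 'a' => pop. Stack: (empty)
  Read 'a': push. Stack: a
  Read 'a': matches stack top 'a' => pop. Stack: (empty)
  Read 'b': push. Stack: b
  Read 'd': push. Stack: bd
  Read 'c': push. Stack: bdc
  Read 'd': push. Stack: bdcd
Final stack: "bdcd" (length 4)

4


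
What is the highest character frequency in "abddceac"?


Input: abddceac
Character counts:
  'a': 2
  'b': 1
  'c': 2
  'd': 2
  'e': 1
Maximum frequency: 2

2


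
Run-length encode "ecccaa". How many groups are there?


Input: ecccaa
Scanning for consecutive runs:
  Group 1: 'e' x 1 (positions 0-0)
  Group 2: 'c' x 3 (positions 1-3)
  Group 3: 'a' x 2 (positions 4-5)
Total groups: 3

3


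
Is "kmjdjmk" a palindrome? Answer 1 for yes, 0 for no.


Input: kmjdjmk
Reversed: kmjdjmk
  Compare pos 0 ('k') with pos 6 ('k'): match
  Compare pos 1 ('m') with pos 5 ('m'): match
  Compare pos 2 ('j') with pos 4 ('j'): match
Result: palindrome

1


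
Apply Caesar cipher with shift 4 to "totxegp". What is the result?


Caesar cipher: shift "totxegp" by 4
  't' (pos 19) + 4 = pos 23 = 'x'
  'o' (pos 14) + 4 = pos 18 = 's'
  't' (pos 19) + 4 = pos 23 = 'x'
  'x' (pos 23) + 4 = pos 1 = 'b'
  'e' (pos 4) + 4 = pos 8 = 'i'
  'g' (pos 6) + 4 = pos 10 = 'k'
  'p' (pos 15) + 4 = pos 19 = 't'
Result: xsxbikt

xsxbikt


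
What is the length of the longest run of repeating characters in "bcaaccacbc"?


Input: "bcaaccacbc"
Scanning for longest run:
  Position 1 ('c'): new char, reset run to 1
  Position 2 ('a'): new char, reset run to 1
  Position 3 ('a'): continues run of 'a', length=2
  Position 4 ('c'): new char, reset run to 1
  Position 5 ('c'): continues run of 'c', length=2
  Position 6 ('a'): new char, reset run to 1
  Position 7 ('c'): new char, reset run to 1
  Position 8 ('b'): new char, reset run to 1
  Position 9 ('c'): new char, reset run to 1
Longest run: 'a' with length 2

2


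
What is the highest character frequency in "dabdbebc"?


Input: dabdbebc
Character counts:
  'a': 1
  'b': 3
  'c': 1
  'd': 2
  'e': 1
Maximum frequency: 3

3
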